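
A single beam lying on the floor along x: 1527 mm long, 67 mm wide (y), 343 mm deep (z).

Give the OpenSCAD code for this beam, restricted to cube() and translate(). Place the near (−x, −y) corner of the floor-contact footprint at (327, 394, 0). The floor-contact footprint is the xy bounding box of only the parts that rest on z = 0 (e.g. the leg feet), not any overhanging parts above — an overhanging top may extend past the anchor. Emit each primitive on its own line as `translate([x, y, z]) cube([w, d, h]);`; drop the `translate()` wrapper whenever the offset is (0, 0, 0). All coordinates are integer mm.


translate([327, 394, 0]) cube([1527, 67, 343]);


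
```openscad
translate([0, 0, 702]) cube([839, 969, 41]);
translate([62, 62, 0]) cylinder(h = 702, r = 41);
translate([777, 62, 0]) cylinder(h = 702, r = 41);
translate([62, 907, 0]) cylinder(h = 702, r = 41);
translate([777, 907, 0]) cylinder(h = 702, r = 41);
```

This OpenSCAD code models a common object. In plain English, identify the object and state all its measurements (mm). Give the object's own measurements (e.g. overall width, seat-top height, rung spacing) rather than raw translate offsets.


A rectangular dining table. The top is 839×969×41 mm with its upper surface at z = 743 mm. It stands on four round legs of 82 mm diameter, each leg's bounding box inset 21 mm from the nearest pair of top edges, running from the floor to the underside of the top.


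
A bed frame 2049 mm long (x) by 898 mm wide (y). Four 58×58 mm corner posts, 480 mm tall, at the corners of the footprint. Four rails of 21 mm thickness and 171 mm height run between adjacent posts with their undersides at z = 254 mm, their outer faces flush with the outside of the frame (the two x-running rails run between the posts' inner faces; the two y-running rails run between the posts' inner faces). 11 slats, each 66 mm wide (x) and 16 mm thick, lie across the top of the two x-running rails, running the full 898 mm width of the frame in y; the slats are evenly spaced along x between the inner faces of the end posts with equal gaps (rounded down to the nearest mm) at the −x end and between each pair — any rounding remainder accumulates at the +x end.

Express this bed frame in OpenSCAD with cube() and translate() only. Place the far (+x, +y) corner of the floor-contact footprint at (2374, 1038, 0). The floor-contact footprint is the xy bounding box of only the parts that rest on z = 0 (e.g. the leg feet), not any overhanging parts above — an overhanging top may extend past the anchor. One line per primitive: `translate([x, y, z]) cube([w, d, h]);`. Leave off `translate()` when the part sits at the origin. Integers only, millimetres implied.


translate([325, 140, 0]) cube([58, 58, 480]);
translate([325, 980, 0]) cube([58, 58, 480]);
translate([2316, 140, 0]) cube([58, 58, 480]);
translate([2316, 980, 0]) cube([58, 58, 480]);
translate([383, 140, 254]) cube([1933, 21, 171]);
translate([383, 1017, 254]) cube([1933, 21, 171]);
translate([325, 198, 254]) cube([21, 782, 171]);
translate([2353, 198, 254]) cube([21, 782, 171]);
translate([483, 140, 425]) cube([66, 898, 16]);
translate([649, 140, 425]) cube([66, 898, 16]);
translate([815, 140, 425]) cube([66, 898, 16]);
translate([981, 140, 425]) cube([66, 898, 16]);
translate([1147, 140, 425]) cube([66, 898, 16]);
translate([1313, 140, 425]) cube([66, 898, 16]);
translate([1479, 140, 425]) cube([66, 898, 16]);
translate([1645, 140, 425]) cube([66, 898, 16]);
translate([1811, 140, 425]) cube([66, 898, 16]);
translate([1977, 140, 425]) cube([66, 898, 16]);
translate([2143, 140, 425]) cube([66, 898, 16]);


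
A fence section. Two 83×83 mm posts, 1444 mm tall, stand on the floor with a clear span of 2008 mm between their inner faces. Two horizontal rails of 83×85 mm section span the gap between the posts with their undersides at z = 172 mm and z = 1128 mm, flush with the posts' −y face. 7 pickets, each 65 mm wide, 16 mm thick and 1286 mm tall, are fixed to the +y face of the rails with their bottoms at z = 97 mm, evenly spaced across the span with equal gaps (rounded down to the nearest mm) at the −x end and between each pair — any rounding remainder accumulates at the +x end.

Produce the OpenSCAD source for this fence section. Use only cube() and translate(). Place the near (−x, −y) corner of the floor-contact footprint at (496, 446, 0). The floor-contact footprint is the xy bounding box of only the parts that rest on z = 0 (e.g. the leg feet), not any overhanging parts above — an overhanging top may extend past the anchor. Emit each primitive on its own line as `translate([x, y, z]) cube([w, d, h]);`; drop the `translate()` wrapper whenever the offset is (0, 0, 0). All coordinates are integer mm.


translate([496, 446, 0]) cube([83, 83, 1444]);
translate([2587, 446, 0]) cube([83, 83, 1444]);
translate([579, 446, 172]) cube([2008, 83, 85]);
translate([579, 446, 1128]) cube([2008, 83, 85]);
translate([773, 529, 97]) cube([65, 16, 1286]);
translate([1032, 529, 97]) cube([65, 16, 1286]);
translate([1291, 529, 97]) cube([65, 16, 1286]);
translate([1550, 529, 97]) cube([65, 16, 1286]);
translate([1809, 529, 97]) cube([65, 16, 1286]);
translate([2068, 529, 97]) cube([65, 16, 1286]);
translate([2327, 529, 97]) cube([65, 16, 1286]);


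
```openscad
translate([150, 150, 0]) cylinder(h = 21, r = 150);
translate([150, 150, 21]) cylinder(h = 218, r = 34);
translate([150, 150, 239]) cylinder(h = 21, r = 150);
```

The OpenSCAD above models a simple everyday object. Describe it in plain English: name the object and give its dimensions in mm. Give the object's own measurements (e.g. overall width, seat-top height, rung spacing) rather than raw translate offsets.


A spool: two coaxial disc flanges of radius 150 mm and thickness 21 mm, joined by a core cylinder of radius 34 mm and height 218 mm. The lower flange rests on z = 0 and the three cylinders share a vertical axis.


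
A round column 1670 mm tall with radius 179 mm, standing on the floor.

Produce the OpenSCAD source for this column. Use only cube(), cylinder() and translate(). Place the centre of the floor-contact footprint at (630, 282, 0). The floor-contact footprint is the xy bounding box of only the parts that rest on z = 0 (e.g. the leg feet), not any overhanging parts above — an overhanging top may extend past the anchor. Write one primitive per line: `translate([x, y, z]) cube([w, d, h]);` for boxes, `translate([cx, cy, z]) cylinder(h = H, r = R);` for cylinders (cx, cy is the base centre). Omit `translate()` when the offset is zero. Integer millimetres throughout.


translate([630, 282, 0]) cylinder(h = 1670, r = 179);


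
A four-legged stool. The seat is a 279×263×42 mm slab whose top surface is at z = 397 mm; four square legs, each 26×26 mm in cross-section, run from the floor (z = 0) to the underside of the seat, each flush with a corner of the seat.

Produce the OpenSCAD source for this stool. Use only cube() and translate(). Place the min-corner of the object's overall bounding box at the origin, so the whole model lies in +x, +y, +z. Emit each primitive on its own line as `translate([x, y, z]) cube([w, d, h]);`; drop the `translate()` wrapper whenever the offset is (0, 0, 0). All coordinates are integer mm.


// leg_h = 397 - 42 = 355
translate([0, 0, 355]) cube([279, 263, 42]);
cube([26, 26, 355]);
translate([253, 0, 0]) cube([26, 26, 355]);
translate([0, 237, 0]) cube([26, 26, 355]);
translate([253, 237, 0]) cube([26, 26, 355]);


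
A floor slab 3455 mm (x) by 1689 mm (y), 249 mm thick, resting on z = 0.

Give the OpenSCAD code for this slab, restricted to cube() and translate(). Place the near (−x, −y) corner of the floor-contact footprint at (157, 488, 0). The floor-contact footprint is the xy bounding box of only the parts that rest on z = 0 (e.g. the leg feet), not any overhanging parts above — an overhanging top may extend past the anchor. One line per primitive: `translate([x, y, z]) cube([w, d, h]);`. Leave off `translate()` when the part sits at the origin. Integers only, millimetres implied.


translate([157, 488, 0]) cube([3455, 1689, 249]);


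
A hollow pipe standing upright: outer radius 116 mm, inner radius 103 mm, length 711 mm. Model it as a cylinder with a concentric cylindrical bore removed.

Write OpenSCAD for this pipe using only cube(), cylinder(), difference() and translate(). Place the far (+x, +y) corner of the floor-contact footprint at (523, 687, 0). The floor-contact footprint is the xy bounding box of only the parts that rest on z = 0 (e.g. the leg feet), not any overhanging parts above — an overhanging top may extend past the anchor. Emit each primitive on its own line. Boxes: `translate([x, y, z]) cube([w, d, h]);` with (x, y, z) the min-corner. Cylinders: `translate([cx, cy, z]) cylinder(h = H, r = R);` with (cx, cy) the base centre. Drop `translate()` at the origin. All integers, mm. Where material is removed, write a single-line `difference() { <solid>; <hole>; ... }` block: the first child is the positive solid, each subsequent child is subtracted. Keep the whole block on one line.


difference() { translate([407, 571, 0]) cylinder(h = 711, r = 116); translate([407, 571, 0]) cylinder(h = 711, r = 103); }


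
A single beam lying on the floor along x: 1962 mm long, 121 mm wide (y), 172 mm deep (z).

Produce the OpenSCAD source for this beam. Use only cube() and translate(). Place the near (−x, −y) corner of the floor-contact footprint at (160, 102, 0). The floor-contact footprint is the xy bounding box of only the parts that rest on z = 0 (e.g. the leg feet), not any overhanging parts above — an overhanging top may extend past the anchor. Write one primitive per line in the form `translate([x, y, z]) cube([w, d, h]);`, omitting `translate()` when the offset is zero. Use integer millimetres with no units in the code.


translate([160, 102, 0]) cube([1962, 121, 172]);


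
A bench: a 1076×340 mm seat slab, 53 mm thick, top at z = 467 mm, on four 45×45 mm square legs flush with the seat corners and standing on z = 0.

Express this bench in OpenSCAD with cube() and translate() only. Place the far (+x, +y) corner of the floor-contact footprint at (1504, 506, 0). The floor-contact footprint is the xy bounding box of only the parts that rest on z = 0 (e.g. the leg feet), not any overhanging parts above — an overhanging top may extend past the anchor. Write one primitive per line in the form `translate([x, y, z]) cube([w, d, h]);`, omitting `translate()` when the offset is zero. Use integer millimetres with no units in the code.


translate([428, 166, 414]) cube([1076, 340, 53]);
translate([428, 166, 0]) cube([45, 45, 414]);
translate([428, 461, 0]) cube([45, 45, 414]);
translate([1459, 166, 0]) cube([45, 45, 414]);
translate([1459, 461, 0]) cube([45, 45, 414]);


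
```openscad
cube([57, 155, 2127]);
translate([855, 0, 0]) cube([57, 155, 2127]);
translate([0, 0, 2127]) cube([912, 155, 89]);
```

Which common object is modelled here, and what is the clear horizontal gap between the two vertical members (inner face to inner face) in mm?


A door frame. The clear opening width is 798 mm.

Two 2127 mm tall posts with a header on top — a door frame. The left jamb is 57 mm wide at x = 0; the right jamb starts at x = 855. The clear opening is 855 − 57 = 798 mm.


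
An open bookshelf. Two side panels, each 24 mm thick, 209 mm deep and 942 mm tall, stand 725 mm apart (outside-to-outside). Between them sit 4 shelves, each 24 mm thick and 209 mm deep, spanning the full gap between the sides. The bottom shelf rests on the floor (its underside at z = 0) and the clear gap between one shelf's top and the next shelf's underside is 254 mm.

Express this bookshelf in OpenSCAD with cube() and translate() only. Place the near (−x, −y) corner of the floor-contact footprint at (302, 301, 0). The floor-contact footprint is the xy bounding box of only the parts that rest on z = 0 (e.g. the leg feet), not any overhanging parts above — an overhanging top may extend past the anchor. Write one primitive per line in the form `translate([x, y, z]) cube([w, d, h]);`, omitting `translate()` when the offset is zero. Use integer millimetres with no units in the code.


translate([302, 301, 0]) cube([24, 209, 942]);
translate([1003, 301, 0]) cube([24, 209, 942]);
translate([326, 301, 0]) cube([677, 209, 24]);
translate([326, 301, 278]) cube([677, 209, 24]);
translate([326, 301, 556]) cube([677, 209, 24]);
translate([326, 301, 834]) cube([677, 209, 24]);


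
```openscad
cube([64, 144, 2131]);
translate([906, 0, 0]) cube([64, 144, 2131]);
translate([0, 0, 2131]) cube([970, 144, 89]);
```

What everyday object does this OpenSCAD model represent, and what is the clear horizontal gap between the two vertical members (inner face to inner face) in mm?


A door frame. The clear opening width is 842 mm.

Two 2131 mm tall posts with a header on top — a door frame. The left jamb is 64 mm wide at x = 0; the right jamb starts at x = 906. The clear opening is 906 − 64 = 842 mm.


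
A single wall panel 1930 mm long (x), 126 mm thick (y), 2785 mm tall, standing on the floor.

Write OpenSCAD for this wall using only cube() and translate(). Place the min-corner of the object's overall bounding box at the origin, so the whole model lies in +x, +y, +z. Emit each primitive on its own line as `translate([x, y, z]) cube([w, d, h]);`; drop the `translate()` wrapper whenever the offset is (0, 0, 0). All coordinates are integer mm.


cube([1930, 126, 2785]);


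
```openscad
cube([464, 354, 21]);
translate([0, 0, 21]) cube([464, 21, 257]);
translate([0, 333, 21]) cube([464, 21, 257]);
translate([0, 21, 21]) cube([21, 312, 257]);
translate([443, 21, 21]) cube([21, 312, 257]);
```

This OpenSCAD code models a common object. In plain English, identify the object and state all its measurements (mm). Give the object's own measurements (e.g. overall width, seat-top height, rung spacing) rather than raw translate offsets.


An open-topped rectangular box: outside dimensions 464×354×278 mm, with a uniform wall and base thickness of 21 mm. The base is a full 464×354 slab on the floor; four walls sit on top of the base. The front and back walls (the −y and +y sides) span the full width; the two side walls fit between them.


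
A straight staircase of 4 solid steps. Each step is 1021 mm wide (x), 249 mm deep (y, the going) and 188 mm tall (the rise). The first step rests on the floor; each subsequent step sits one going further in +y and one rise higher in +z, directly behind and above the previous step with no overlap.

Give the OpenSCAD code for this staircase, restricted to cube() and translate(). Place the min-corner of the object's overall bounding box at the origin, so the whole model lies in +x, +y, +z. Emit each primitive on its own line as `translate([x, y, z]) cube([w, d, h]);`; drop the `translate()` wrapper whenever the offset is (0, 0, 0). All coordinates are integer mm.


cube([1021, 249, 188]);
translate([0, 249, 188]) cube([1021, 249, 188]);
translate([0, 498, 376]) cube([1021, 249, 188]);
translate([0, 747, 564]) cube([1021, 249, 188]);


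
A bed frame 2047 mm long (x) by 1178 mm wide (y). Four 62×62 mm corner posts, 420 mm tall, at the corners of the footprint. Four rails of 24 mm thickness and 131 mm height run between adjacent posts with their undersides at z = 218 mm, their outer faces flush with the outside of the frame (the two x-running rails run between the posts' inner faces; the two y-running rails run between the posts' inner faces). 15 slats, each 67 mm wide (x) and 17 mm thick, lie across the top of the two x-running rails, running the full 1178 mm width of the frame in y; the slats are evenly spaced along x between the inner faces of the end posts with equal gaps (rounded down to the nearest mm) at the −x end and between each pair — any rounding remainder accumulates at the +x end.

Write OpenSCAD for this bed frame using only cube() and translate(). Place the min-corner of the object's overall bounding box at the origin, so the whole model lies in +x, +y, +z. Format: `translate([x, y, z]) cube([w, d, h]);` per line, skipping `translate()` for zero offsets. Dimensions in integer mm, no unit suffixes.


cube([62, 62, 420]);
translate([0, 1116, 0]) cube([62, 62, 420]);
translate([1985, 0, 0]) cube([62, 62, 420]);
translate([1985, 1116, 0]) cube([62, 62, 420]);
translate([62, 0, 218]) cube([1923, 24, 131]);
translate([62, 1154, 218]) cube([1923, 24, 131]);
translate([0, 62, 218]) cube([24, 1054, 131]);
translate([2023, 62, 218]) cube([24, 1054, 131]);
translate([119, 0, 349]) cube([67, 1178, 17]);
translate([243, 0, 349]) cube([67, 1178, 17]);
translate([367, 0, 349]) cube([67, 1178, 17]);
translate([491, 0, 349]) cube([67, 1178, 17]);
translate([615, 0, 349]) cube([67, 1178, 17]);
translate([739, 0, 349]) cube([67, 1178, 17]);
translate([863, 0, 349]) cube([67, 1178, 17]);
translate([987, 0, 349]) cube([67, 1178, 17]);
translate([1111, 0, 349]) cube([67, 1178, 17]);
translate([1235, 0, 349]) cube([67, 1178, 17]);
translate([1359, 0, 349]) cube([67, 1178, 17]);
translate([1483, 0, 349]) cube([67, 1178, 17]);
translate([1607, 0, 349]) cube([67, 1178, 17]);
translate([1731, 0, 349]) cube([67, 1178, 17]);
translate([1855, 0, 349]) cube([67, 1178, 17]);


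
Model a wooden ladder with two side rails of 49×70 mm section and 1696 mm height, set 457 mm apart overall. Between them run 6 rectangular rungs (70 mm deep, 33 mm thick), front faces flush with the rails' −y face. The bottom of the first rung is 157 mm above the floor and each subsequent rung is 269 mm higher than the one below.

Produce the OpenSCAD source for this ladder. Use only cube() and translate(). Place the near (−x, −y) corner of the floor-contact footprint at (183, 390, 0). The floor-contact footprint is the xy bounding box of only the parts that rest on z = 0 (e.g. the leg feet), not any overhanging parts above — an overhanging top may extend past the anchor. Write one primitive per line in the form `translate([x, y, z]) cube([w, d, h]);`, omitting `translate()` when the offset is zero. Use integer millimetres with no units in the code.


// rung span = 457 - 2*49 = 359
// rung[k] z = 157 + k*269
translate([183, 390, 0]) cube([49, 70, 1696]);
translate([591, 390, 0]) cube([49, 70, 1696]);
translate([232, 390, 157]) cube([359, 70, 33]);
translate([232, 390, 426]) cube([359, 70, 33]);
translate([232, 390, 695]) cube([359, 70, 33]);
translate([232, 390, 964]) cube([359, 70, 33]);
translate([232, 390, 1233]) cube([359, 70, 33]);
translate([232, 390, 1502]) cube([359, 70, 33]);


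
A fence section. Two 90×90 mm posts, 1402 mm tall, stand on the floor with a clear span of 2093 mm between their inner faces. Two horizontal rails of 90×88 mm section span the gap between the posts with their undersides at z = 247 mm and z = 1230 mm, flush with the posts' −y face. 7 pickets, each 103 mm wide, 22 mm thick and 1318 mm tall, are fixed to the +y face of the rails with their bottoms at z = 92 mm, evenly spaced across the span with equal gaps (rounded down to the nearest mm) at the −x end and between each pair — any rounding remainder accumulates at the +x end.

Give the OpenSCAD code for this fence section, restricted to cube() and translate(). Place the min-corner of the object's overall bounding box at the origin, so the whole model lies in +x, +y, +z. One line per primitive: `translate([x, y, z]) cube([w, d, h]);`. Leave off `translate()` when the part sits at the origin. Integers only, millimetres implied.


cube([90, 90, 1402]);
translate([2183, 0, 0]) cube([90, 90, 1402]);
translate([90, 0, 247]) cube([2093, 90, 88]);
translate([90, 0, 1230]) cube([2093, 90, 88]);
translate([261, 90, 92]) cube([103, 22, 1318]);
translate([535, 90, 92]) cube([103, 22, 1318]);
translate([809, 90, 92]) cube([103, 22, 1318]);
translate([1083, 90, 92]) cube([103, 22, 1318]);
translate([1357, 90, 92]) cube([103, 22, 1318]);
translate([1631, 90, 92]) cube([103, 22, 1318]);
translate([1905, 90, 92]) cube([103, 22, 1318]);


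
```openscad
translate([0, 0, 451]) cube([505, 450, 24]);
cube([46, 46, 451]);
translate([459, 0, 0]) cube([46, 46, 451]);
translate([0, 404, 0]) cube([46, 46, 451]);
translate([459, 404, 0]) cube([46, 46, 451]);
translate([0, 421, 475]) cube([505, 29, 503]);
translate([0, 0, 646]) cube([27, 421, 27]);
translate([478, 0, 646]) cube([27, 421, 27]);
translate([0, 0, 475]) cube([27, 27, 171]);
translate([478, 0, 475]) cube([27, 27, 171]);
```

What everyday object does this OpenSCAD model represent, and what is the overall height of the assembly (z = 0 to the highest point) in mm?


A chair. The overall height is 978 mm.

A slab on four corner posts with a tall panel at the back — a chair. The seat slab sits at z = 451 with thickness 24, and the 503 mm backrest starts at the seat top, so the overall height is 451 + 24 + 503 = 978 mm.


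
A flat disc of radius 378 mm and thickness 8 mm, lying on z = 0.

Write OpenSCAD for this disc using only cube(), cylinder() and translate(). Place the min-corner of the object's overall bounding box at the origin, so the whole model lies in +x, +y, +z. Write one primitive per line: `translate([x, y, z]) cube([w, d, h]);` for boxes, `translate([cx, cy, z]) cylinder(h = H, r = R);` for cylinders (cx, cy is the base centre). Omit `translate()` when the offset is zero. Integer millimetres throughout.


translate([378, 378, 0]) cylinder(h = 8, r = 378);


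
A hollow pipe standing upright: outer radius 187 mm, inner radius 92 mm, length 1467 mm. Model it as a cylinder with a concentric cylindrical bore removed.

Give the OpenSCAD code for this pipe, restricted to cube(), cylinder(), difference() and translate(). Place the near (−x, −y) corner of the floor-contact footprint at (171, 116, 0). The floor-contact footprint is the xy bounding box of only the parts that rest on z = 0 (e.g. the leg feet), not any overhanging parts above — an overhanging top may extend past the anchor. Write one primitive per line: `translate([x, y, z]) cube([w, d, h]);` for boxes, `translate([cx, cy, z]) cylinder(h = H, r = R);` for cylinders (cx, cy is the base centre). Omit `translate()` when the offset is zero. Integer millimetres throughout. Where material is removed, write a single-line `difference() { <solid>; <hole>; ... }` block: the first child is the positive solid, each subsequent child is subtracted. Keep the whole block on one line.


difference() { translate([358, 303, 0]) cylinder(h = 1467, r = 187); translate([358, 303, 0]) cylinder(h = 1467, r = 92); }


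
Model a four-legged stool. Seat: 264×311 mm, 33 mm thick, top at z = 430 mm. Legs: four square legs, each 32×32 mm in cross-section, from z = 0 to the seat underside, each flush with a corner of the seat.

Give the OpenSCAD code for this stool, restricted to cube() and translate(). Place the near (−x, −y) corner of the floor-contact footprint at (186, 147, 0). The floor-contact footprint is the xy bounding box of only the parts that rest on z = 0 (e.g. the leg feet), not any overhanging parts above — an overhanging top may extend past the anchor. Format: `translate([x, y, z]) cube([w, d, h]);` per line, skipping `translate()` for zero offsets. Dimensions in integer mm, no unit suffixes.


// leg_h = 430 - 33 = 397
translate([186, 147, 397]) cube([264, 311, 33]);
translate([186, 147, 0]) cube([32, 32, 397]);
translate([418, 147, 0]) cube([32, 32, 397]);
translate([186, 426, 0]) cube([32, 32, 397]);
translate([418, 426, 0]) cube([32, 32, 397]);


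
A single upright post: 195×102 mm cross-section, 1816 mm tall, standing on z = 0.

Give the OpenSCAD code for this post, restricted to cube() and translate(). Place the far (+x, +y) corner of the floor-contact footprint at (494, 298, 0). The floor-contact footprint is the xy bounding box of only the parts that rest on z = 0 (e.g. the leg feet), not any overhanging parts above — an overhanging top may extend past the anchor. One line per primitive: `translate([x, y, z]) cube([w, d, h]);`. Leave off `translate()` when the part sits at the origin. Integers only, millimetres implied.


translate([299, 196, 0]) cube([195, 102, 1816]);


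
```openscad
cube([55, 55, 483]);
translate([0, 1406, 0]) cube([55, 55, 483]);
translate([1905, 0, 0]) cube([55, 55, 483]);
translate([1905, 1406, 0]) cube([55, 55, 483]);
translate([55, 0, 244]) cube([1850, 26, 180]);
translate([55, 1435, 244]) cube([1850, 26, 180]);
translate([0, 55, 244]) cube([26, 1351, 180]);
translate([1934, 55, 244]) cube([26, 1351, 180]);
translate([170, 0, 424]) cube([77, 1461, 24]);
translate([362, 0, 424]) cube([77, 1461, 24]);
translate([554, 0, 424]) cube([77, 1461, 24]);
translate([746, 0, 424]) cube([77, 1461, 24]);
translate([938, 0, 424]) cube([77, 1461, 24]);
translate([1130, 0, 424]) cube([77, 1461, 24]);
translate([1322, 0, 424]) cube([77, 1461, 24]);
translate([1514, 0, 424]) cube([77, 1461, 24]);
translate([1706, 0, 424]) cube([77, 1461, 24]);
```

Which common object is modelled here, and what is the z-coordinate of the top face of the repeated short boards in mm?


A bed frame. The slat-top height is 448 mm.

Four posts, four rails, and a row of slats — a bed frame. Slats sit on the rails at z = 244 + 180 = 424; with slat thickness 24, the top is 448 mm.


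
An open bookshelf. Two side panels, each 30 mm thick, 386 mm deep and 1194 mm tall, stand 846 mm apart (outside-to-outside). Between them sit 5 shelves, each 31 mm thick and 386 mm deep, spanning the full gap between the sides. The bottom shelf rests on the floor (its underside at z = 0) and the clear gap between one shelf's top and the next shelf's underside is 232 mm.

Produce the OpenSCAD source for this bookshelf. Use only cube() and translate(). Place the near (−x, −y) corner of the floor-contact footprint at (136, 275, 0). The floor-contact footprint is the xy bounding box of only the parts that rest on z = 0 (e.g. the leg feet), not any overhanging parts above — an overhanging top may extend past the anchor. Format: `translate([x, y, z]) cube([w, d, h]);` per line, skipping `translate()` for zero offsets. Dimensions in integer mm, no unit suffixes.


translate([136, 275, 0]) cube([30, 386, 1194]);
translate([952, 275, 0]) cube([30, 386, 1194]);
translate([166, 275, 0]) cube([786, 386, 31]);
translate([166, 275, 263]) cube([786, 386, 31]);
translate([166, 275, 526]) cube([786, 386, 31]);
translate([166, 275, 789]) cube([786, 386, 31]);
translate([166, 275, 1052]) cube([786, 386, 31]);


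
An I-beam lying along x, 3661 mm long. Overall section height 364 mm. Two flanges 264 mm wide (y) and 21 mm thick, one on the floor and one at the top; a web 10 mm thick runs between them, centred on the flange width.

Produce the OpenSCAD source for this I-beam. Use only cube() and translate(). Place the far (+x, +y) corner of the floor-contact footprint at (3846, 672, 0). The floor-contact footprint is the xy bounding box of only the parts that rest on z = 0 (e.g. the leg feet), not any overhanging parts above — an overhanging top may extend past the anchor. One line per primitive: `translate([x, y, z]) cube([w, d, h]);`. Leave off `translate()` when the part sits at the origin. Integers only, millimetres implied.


translate([185, 408, 0]) cube([3661, 264, 21]);
translate([185, 535, 21]) cube([3661, 10, 322]);
translate([185, 408, 343]) cube([3661, 264, 21]);


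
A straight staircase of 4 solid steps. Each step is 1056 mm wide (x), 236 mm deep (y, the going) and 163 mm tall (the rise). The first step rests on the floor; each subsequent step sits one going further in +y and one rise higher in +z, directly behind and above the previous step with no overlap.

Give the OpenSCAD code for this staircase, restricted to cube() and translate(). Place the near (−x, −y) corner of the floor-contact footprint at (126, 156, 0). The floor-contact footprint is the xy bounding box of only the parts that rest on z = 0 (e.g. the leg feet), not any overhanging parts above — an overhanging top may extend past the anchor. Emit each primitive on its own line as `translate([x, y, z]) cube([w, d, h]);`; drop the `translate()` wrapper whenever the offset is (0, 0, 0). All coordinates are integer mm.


translate([126, 156, 0]) cube([1056, 236, 163]);
translate([126, 392, 163]) cube([1056, 236, 163]);
translate([126, 628, 326]) cube([1056, 236, 163]);
translate([126, 864, 489]) cube([1056, 236, 163]);


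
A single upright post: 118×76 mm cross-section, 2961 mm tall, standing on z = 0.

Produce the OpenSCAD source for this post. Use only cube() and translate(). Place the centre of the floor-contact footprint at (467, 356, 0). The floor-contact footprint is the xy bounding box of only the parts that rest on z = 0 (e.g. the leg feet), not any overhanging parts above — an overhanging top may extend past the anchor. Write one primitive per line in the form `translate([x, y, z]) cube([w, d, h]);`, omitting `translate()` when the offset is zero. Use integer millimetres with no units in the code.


translate([408, 318, 0]) cube([118, 76, 2961]);


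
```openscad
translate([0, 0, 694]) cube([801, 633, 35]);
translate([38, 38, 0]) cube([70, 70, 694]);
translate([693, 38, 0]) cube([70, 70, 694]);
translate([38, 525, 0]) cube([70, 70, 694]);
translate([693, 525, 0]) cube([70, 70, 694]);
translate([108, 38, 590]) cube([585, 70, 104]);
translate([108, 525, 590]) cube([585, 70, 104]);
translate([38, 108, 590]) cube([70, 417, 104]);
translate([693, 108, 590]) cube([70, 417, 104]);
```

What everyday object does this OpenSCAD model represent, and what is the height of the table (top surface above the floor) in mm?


A table. The table height is 729 mm.

A 801×633×35 slab sits at z = 694 on four 70 mm square posts — a table. The top surface is at 694 + 35 = 729 mm.


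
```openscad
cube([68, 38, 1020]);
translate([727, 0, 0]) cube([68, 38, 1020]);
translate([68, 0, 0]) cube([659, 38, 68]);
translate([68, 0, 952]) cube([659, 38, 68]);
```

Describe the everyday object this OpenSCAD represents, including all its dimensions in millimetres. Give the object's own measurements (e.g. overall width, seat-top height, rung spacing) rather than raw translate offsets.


A rectangular picture frame lying in the x–z plane (depth along y). The opening is 659 mm wide (x) by 884 mm tall (z), surrounded by a border 68 mm wide on all four sides. The frame is 38 mm deep and is made of two full-height vertical stiles with two horizontal rails fitted between them.


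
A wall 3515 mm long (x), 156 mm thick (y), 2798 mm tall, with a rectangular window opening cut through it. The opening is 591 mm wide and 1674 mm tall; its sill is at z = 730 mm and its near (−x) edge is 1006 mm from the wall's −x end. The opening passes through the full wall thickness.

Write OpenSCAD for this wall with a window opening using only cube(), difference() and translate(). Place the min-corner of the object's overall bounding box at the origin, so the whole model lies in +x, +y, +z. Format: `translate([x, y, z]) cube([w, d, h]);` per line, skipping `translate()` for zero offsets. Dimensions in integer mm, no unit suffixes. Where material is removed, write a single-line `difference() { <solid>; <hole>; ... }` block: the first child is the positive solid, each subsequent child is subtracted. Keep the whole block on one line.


difference() { cube([3515, 156, 2798]); translate([1006, 0, 730]) cube([591, 156, 1674]); }


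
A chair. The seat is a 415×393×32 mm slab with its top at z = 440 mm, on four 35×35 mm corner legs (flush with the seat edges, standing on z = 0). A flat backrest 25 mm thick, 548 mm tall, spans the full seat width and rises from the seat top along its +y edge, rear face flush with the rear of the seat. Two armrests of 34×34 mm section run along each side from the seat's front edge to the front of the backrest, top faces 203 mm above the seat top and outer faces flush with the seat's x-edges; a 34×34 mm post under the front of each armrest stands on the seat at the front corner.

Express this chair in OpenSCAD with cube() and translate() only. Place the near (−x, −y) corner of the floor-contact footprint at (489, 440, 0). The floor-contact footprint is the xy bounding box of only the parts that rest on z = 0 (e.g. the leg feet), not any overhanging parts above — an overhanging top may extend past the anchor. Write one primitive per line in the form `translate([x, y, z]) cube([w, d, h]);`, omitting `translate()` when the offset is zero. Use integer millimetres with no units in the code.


// leg_h = 440 - 32 = 408
// arm post h = 203 - 34 = 169
translate([489, 440, 408]) cube([415, 393, 32]);
translate([489, 440, 0]) cube([35, 35, 408]);
translate([869, 440, 0]) cube([35, 35, 408]);
translate([489, 798, 0]) cube([35, 35, 408]);
translate([869, 798, 0]) cube([35, 35, 408]);
translate([489, 808, 440]) cube([415, 25, 548]);
translate([489, 440, 609]) cube([34, 368, 34]);
translate([870, 440, 609]) cube([34, 368, 34]);
translate([489, 440, 440]) cube([34, 34, 169]);
translate([870, 440, 440]) cube([34, 34, 169]);


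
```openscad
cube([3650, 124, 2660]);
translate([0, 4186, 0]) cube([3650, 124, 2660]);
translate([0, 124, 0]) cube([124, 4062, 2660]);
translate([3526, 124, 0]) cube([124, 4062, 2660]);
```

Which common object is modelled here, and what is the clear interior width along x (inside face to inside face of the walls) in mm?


A house (or room) frame. The interior width is 3402 mm.

Four 2660 mm walls enclosing a rectangle with no floor or roof — a room or house frame. Outside width is 3650 mm and wall thickness is 124 mm, so the interior width is 3650 − 2 × 124 = 3402 mm.


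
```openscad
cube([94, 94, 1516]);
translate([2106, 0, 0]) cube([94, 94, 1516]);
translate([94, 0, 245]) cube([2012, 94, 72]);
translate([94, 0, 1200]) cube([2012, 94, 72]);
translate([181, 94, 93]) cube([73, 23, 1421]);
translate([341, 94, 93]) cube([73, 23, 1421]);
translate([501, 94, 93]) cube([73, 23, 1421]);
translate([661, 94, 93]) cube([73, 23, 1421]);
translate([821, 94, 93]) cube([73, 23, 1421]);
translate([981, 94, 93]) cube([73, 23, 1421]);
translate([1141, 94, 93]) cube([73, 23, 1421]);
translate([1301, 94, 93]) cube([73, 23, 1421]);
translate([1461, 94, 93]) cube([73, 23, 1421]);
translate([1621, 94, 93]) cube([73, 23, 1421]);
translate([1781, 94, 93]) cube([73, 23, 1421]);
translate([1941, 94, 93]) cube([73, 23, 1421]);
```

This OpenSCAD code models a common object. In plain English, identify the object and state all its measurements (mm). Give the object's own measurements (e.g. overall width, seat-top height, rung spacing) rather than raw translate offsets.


A fence section. Two 94×94 mm posts, 1516 mm tall, stand on the floor with a clear span of 2012 mm between their inner faces. Two horizontal rails of 94×72 mm section span the gap between the posts with their undersides at z = 245 mm and z = 1200 mm, flush with the posts' −y face. 12 pickets, each 73 mm wide, 23 mm thick and 1421 mm tall, are fixed to the +y face of the rails with their bottoms at z = 93 mm, spaced across the span with a 87 mm gap after the −x post and between neighbouring pickets, with 92 mm left before the +x post.


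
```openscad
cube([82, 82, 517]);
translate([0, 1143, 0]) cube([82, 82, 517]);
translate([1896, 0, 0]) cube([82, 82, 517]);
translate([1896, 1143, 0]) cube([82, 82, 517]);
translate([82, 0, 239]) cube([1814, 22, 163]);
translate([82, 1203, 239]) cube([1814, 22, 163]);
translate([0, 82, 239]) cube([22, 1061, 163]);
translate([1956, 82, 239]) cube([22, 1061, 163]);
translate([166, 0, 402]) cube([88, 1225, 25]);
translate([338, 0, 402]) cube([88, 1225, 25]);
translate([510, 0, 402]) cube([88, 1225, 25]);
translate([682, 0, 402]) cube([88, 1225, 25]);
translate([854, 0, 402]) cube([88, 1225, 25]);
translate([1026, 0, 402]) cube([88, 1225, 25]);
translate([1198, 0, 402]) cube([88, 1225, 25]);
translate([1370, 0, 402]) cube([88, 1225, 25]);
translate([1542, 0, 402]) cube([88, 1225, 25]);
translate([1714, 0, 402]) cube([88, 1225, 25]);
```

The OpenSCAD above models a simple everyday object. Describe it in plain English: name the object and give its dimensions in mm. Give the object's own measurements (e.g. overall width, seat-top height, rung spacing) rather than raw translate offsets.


A bed frame 1978 mm long (x) by 1225 mm wide (y). Four 82×82 mm corner posts, 517 mm tall, at the corners of the footprint. Four rails of 22 mm thickness and 163 mm height run between adjacent posts with their undersides at z = 239 mm, their outer faces flush with the outside of the frame (the two x-running rails run between the posts' inner faces; the two y-running rails run between the posts' inner faces). 10 slats, each 88 mm wide (x) and 25 mm thick, lie across the top of the two x-running rails, running the full 1225 mm width of the frame in y; along x they sit between the end posts with a 84 mm gap after the −x posts and between neighbouring slats, leaving 94 mm before the +x posts.


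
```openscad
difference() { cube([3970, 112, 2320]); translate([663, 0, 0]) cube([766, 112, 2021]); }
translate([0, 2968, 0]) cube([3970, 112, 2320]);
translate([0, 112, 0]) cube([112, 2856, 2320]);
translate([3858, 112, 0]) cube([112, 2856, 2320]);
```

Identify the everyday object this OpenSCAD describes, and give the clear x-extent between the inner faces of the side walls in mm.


A single room. The interior width is 3746 mm.

Four walls enclosing a rectangle with a door in the front wall — a room. Outside width 3970 minus two 112 mm walls gives 3746 mm.


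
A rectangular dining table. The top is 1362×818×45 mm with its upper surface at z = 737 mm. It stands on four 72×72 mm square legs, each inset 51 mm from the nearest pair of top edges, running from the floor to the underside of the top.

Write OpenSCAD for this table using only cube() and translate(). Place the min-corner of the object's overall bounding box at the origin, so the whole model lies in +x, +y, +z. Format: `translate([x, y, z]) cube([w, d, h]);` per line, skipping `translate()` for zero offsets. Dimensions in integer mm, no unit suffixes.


translate([0, 0, 692]) cube([1362, 818, 45]);
translate([51, 51, 0]) cube([72, 72, 692]);
translate([1239, 51, 0]) cube([72, 72, 692]);
translate([51, 695, 0]) cube([72, 72, 692]);
translate([1239, 695, 0]) cube([72, 72, 692]);


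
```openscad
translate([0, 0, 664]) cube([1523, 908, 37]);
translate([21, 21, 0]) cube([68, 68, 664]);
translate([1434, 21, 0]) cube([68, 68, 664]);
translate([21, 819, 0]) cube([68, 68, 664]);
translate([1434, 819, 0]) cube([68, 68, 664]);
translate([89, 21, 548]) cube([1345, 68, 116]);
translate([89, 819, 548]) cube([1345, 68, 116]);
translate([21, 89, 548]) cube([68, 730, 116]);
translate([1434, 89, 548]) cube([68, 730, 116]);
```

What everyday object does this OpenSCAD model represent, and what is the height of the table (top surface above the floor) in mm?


A table. The table height is 701 mm.

A 1523×908×37 slab sits at z = 664 on four 68 mm square posts — a table. The top surface is at 664 + 37 = 701 mm.


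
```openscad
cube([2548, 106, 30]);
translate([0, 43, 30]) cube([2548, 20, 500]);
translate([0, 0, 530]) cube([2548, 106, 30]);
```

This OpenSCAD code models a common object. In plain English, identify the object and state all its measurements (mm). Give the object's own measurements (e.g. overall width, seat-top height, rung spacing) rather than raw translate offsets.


An I-beam lying along x, 2548 mm long. Overall section height 560 mm. Two flanges 106 mm wide (y) and 30 mm thick, one on the floor and one at the top; a web 20 mm thick runs between them, centred on the flange width.


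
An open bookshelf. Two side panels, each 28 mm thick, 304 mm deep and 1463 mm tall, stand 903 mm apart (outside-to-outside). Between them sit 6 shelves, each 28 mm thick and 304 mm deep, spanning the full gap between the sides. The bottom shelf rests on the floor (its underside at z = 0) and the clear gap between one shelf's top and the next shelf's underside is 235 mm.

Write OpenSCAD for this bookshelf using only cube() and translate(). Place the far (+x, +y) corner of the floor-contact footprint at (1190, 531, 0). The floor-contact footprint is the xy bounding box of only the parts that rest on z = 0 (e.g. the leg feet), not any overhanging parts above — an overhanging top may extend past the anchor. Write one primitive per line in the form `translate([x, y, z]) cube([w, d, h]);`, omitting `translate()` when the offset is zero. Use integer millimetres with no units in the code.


translate([287, 227, 0]) cube([28, 304, 1463]);
translate([1162, 227, 0]) cube([28, 304, 1463]);
translate([315, 227, 0]) cube([847, 304, 28]);
translate([315, 227, 263]) cube([847, 304, 28]);
translate([315, 227, 526]) cube([847, 304, 28]);
translate([315, 227, 789]) cube([847, 304, 28]);
translate([315, 227, 1052]) cube([847, 304, 28]);
translate([315, 227, 1315]) cube([847, 304, 28]);
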